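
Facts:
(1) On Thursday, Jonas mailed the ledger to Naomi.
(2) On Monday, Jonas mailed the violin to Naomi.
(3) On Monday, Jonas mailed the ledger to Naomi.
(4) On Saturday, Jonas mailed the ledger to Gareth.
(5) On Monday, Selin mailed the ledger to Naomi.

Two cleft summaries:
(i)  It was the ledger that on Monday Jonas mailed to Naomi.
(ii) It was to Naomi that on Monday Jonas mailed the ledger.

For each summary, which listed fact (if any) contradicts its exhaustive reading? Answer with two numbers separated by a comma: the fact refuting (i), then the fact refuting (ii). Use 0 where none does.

Summary (i) focuses "the ledger" (the thing); background Jonas as agent and Naomi as recipient and on Monday as setting. Fact (2) matches that background with thing = the violin — refutes (i).
Summary (ii) focuses "Naomi" (the recipient); background Jonas as agent and the ledger as thing and on Monday as setting. No fact matches that background with a different recipient, so 0.

2, 0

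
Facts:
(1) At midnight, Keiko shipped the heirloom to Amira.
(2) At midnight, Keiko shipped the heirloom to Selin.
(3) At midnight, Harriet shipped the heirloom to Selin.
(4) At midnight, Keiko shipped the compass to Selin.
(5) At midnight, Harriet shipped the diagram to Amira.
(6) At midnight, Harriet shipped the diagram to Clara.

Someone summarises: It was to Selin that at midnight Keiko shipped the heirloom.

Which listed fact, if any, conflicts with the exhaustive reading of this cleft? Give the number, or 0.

1

The cleft puts "Selin" in focus and presupposes the open proposition with agent = Keiko, thing = the heirloom, setting = at midnight.
The exhaustive reading says no other recipient fits that background.
Fact (1) shares the background but with recipient = Amira; exhaustivity is violated.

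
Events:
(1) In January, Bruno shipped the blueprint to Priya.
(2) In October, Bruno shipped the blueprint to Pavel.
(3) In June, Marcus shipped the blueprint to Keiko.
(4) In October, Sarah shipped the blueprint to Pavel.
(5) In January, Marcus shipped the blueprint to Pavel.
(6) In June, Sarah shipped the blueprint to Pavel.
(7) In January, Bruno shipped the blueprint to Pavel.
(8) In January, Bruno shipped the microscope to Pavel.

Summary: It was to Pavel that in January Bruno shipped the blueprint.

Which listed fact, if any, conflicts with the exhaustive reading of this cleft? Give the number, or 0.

The cleft puts "Pavel" in focus and presupposes the open proposition with same agent, thing, setting (Bruno / the blueprint / in January).
The exhaustive reading says no other recipient fits that background.
Fact (1) shares the background but with recipient = Priya; exhaustivity is violated.

1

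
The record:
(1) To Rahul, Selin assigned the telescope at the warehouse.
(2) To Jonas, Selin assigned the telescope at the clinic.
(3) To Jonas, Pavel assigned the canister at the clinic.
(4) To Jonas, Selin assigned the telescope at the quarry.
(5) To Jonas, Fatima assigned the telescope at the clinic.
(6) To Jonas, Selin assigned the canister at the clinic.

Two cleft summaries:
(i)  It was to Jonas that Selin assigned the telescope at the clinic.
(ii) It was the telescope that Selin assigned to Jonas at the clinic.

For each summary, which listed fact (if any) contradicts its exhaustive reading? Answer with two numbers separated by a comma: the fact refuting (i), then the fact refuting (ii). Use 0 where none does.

0, 6

Summary (i) focuses "Jonas" (the recipient); background same agent, thing, setting (Selin / the telescope / at the clinic). No fact matches that background with a different recipient, so 0.
Summary (ii) focuses "the telescope" (the thing); background same agent, recipient, setting (Selin / Jonas / at the clinic). Fact (6) matches that background with thing = the canister — refutes (ii).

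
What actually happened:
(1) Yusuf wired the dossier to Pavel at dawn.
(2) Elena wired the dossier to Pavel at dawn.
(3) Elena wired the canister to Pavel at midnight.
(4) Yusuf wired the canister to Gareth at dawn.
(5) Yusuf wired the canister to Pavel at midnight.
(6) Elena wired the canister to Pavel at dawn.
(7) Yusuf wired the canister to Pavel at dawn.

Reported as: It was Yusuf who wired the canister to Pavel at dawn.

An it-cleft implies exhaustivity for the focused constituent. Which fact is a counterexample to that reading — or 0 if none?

The cleft puts "Yusuf" in focus and presupposes the open proposition with same thing, recipient, setting (the canister / Pavel / at dawn).
The exhaustive reading says no other agent fits that background.
Fact (6) shares the background but with agent = Elena; exhaustivity is violated.

6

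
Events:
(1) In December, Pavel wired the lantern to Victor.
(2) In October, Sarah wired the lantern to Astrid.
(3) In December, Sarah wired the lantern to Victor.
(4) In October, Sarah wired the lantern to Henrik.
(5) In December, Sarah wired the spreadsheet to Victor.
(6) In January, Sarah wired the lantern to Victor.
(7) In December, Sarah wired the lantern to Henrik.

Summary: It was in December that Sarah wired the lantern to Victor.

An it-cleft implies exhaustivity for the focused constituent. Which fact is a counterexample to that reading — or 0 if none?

6

The cleft puts "in December" in focus and presupposes the open proposition with agent = Sarah, thing = the lantern, recipient = Victor.
The exhaustive reading says no other setting fits that background.
But fact (6) also has agent = Sarah, thing = the lantern, recipient = Victor, with setting = in January — so the exhaustive reading fails.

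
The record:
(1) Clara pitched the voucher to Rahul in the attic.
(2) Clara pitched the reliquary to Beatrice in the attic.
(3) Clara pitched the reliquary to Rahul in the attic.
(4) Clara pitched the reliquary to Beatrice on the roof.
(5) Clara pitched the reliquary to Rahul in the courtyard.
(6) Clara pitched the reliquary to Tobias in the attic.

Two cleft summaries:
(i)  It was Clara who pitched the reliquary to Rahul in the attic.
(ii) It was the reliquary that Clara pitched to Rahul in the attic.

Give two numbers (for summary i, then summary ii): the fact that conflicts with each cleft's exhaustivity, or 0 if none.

0, 1

(i): focus "Clara". No fact shares thing = the reliquary, recipient = Rahul, setting = in the attic with a different agent. 0.
(ii): focus "the reliquary". Looking for agent = Clara, recipient = Rahul, setting = in the attic with some other thing — fact (1) has the voucher there. Refuted.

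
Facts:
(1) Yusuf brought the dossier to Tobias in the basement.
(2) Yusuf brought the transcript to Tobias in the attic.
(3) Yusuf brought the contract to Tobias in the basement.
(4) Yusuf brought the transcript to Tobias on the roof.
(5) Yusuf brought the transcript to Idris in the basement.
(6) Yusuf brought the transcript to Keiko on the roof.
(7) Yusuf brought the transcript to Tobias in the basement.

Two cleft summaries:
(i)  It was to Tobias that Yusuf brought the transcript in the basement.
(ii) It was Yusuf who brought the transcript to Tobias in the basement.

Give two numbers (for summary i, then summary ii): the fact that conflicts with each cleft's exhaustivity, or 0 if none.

5, 0

Summary (i) focuses "Tobias" (the recipient); background same agent, thing, setting (Yusuf / the transcript / in the basement). Fact (5) matches that background with recipient = Idris — refutes (i).
Summary (ii) focuses "Yusuf" (the agent); background same thing, recipient, setting (the transcript / Tobias / in the basement). No fact matches that background with a different agent, so 0.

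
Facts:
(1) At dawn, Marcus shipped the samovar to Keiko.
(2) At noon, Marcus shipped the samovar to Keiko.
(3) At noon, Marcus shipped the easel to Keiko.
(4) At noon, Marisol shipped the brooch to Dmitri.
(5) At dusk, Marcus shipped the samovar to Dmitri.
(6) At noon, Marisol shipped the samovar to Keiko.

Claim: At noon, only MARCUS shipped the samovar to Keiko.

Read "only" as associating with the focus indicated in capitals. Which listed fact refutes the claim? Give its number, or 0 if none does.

The capitals mark "Marcus" as focus. So "only" rules out other agents, with the rest (thing = the samovar, recipient = Keiko, setting = at noon) as background.
Fact (6) matches on thing = the samovar, recipient = Keiko, setting = at noon, but has agent = Marisol instead. That refutes the claim.

6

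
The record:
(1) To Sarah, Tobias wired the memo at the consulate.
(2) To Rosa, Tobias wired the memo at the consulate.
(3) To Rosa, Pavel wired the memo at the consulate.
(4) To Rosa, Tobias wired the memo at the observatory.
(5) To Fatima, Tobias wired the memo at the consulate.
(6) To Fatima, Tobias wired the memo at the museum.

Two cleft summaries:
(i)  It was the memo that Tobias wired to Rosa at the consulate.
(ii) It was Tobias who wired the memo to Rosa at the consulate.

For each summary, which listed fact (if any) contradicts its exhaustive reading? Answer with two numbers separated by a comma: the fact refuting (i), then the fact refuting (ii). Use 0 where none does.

Summary (i) focuses "the memo" (the thing); background agent = Tobias, recipient = Rosa, setting = at the consulate. No fact matches that background with a different thing, so 0.
Summary (ii) focuses "Tobias" (the agent); background thing = the memo, recipient = Rosa, setting = at the consulate. Fact (3) matches that background with agent = Pavel — refutes (ii).

0, 3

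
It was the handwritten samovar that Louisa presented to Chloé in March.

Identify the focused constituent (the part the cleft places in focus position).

In an it-cleft "It was X that/who ...", the clefted constituent X is the focus; the that/who-clause expresses the presupposed open proposition.
Here the focus is "the handwritten samovar". The backgrounded (presupposed) material includes "Louisa", "to Chloé" and "in March".

the handwritten samovar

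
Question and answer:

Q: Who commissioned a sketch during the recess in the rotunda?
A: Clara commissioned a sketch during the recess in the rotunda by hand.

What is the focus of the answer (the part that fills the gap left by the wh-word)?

Clara

The wh-word "who" asks about the subject (agent).
In the answer, "a sketch", "during the recess" and "in the rotunda" are given — repeated from the question.
"by hand" is also new, but it specifies the manner, which is not what the question asks about — so it is not the focus.
The constituent filling the subject (agent) gap is "Clara"; that is the focus.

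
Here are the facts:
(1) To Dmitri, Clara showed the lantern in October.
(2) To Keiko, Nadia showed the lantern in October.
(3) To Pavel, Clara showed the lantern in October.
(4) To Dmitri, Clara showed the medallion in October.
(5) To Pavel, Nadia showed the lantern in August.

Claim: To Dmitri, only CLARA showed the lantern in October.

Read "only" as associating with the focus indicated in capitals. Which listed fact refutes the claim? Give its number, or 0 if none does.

Focus (in capitals) is "Clara" — the agent. "Only" excludes alternative agents while holding fixed same thing, recipient, setting (the lantern / Dmitri / in October).
Every other fact changes something in the background, not just the agent. Nothing refutes the claim.

0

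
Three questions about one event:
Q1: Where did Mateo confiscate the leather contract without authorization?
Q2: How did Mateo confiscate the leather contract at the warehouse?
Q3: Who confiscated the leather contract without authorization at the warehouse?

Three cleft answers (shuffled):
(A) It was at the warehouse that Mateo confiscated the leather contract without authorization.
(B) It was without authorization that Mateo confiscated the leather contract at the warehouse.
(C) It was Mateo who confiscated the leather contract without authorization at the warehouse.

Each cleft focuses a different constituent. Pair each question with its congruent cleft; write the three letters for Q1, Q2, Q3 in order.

Q1 asks about the location; cleft (A) focuses "at the warehouse", which is the location — so Q1 → A.
Q2 asks about the manner; cleft (B) focuses "without authorization", which is the manner — so Q2 → B.
Q3 asks about the subject (agent); cleft (C) focuses "Mateo", which is the subject (agent) — so Q3 → C.
Mapping: Q1→A, Q2→B, Q3→C.

ABC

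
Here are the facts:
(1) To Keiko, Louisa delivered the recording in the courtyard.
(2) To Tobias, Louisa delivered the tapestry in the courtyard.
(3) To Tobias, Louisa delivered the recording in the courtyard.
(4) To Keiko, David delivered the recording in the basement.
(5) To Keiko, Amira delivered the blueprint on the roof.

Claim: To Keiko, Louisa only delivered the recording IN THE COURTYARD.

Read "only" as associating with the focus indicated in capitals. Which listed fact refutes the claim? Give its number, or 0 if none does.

The capitals mark "in the courtyard" as focus. So "only" rules out other settings, with the rest (Louisa as agent and the recording as thing and Keiko as recipient) as background.
Every other fact changes something in the background, not just the setting. Nothing refutes the claim.

0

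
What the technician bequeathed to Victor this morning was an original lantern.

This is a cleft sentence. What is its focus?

an original lantern

In a pseudo-cleft "What ... was X", the post-copular constituent X is the focus.
Here the focus is "an original lantern". The backgrounded (presupposed) material includes "the technician", "to Victor" and "this morning".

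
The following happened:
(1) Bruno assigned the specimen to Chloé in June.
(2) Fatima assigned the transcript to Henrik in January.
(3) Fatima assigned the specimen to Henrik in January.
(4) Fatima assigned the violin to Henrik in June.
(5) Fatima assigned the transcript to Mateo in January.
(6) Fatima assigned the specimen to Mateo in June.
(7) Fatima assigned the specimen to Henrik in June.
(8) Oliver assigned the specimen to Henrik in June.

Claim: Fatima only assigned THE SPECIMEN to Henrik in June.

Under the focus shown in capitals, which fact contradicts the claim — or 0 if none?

4

Focus (in capitals) is "the specimen" — the thing. "Only" excludes alternative things while holding fixed same agent, recipient, setting (Fatima / Henrik / in June).
Fact (4) matches on same agent, recipient, setting (Fatima / Henrik / in June), but has thing = the violin instead. That refutes the claim.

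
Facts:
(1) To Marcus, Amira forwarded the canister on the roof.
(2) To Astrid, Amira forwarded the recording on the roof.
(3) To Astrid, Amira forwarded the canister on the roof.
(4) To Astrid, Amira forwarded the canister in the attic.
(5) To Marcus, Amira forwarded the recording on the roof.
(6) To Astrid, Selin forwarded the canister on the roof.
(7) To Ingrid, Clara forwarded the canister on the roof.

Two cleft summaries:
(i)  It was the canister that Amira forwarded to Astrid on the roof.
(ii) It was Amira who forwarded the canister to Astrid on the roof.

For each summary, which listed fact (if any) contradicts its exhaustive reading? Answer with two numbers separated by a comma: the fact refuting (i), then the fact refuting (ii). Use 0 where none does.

2, 6

(i): focus "the canister". Looking for agent = Amira, recipient = Astrid, setting = on the roof with some other thing — fact (2) has the recording there. Refuted.
(ii): focus "Amira". Looking for thing = the canister, recipient = Astrid, setting = on the roof with some other agent — fact (6) has Selin there. Refuted.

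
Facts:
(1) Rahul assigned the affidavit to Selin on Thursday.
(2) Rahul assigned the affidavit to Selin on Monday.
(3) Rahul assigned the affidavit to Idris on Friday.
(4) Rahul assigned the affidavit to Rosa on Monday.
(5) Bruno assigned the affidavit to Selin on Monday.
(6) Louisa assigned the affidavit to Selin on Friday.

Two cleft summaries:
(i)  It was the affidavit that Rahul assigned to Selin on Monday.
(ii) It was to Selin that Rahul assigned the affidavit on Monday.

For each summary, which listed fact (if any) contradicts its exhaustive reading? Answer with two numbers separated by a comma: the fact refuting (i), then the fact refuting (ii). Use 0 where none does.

0, 4

(i): focus "the affidavit". No fact shares Rahul as agent and Selin as recipient and on Monday as setting with a different thing. 0.
(ii): focus "Selin". Looking for Rahul as agent and the affidavit as thing and on Monday as setting with some other recipient — fact (4) has Rosa there. Refuted.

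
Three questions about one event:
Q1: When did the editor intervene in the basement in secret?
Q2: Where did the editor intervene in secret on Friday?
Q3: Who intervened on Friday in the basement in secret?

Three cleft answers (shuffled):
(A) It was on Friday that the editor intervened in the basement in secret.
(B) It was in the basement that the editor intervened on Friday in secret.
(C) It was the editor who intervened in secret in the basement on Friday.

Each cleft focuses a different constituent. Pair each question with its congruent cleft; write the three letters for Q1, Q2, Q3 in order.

Q1 asks about the time; cleft (A) focuses "on Friday", which is the time — so Q1 → A.
Q2 asks about the location; cleft (B) focuses "in the basement", which is the location — so Q2 → B.
Q3 asks about the subject (agent); cleft (C) focuses "the editor", which is the subject (agent) — so Q3 → C.
Mapping: Q1→A, Q2→B, Q3→C.

ABC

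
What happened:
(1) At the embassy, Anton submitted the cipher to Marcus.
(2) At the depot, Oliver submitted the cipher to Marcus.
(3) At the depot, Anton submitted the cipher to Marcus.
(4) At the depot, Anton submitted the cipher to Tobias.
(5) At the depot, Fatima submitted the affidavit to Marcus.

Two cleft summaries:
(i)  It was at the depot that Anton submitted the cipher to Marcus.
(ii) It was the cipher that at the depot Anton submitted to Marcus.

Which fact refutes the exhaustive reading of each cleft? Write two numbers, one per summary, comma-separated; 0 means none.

1, 0

(i): focus "at the depot". Looking for Anton as agent and the cipher as thing and Marcus as recipient with some other setting — fact (1) has at the embassy there. Refuted.
(ii): focus "the cipher". No fact shares Anton as agent and Marcus as recipient and at the depot as setting with a different thing. 0.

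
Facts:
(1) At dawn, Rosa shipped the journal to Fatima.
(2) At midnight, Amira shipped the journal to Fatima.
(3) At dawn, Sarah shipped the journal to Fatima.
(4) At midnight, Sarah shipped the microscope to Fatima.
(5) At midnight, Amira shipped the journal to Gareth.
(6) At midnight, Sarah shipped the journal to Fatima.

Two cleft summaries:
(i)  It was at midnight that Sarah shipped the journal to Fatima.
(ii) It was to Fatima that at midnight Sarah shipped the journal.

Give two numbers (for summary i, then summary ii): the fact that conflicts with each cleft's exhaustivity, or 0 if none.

(i): focus "at midnight". Looking for agent = Sarah, thing = the journal, recipient = Fatima with some other setting — fact (3) has at dawn there. Refuted.
(ii): focus "Fatima". No fact shares agent = Sarah, thing = the journal, setting = at midnight with a different recipient. 0.

3, 0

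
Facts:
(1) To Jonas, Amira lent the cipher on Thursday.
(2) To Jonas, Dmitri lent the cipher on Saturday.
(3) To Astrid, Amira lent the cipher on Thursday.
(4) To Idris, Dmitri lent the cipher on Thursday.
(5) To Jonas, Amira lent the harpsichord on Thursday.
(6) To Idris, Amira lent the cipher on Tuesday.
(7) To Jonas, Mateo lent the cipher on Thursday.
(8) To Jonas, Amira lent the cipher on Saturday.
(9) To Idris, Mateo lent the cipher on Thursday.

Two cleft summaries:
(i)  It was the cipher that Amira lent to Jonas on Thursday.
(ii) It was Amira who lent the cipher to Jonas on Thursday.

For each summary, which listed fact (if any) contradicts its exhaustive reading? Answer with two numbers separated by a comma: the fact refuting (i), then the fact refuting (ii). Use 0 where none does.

(i): focus "the cipher". Looking for agent = Amira, recipient = Jonas, setting = on Thursday with some other thing — fact (5) has the harpsichord there. Refuted.
(ii): focus "Amira". Looking for thing = the cipher, recipient = Jonas, setting = on Thursday with some other agent — fact (7) has Mateo there. Refuted.

5, 7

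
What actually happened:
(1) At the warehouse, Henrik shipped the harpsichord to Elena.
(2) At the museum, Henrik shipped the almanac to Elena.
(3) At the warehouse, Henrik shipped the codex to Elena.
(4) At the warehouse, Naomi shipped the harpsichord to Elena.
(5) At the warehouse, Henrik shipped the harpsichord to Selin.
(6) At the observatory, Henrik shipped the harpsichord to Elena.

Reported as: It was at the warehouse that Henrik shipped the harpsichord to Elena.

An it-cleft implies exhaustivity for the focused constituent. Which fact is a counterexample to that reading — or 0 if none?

The cleft puts "at the warehouse" in focus and presupposes the open proposition with Henrik as agent and the harpsichord as thing and Elena as recipient.
The exhaustive reading says no other setting fits that background.
But fact (6) also has Henrik as agent and the harpsichord as thing and Elena as recipient, with setting = at the observatory — so the exhaustive reading fails.

6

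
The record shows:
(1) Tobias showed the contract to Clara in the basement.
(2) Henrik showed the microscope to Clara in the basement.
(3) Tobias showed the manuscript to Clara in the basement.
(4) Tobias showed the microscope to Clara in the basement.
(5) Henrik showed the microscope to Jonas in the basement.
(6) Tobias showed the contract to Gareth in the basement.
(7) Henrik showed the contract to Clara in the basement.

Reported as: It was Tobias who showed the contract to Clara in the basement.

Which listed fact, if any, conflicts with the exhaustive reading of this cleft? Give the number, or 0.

Focus of the cleft: "Tobias" (the agent). Presupposed background: thing = the contract, recipient = Clara, setting = in the basement.
Exhaustivity: Tobias is the only agent satisfying that background.
Fact (7) shares the background but with agent = Henrik; exhaustivity is violated.

7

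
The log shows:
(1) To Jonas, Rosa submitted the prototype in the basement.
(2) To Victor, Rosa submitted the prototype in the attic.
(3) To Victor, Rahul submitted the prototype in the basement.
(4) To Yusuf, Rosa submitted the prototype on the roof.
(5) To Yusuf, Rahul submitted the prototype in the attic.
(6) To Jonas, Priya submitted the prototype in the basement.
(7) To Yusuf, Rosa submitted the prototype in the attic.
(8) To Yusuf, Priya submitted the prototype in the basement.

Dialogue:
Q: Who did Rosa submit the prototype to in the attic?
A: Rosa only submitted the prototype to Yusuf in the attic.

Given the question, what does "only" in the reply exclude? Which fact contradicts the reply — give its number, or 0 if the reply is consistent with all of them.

The question "Who did ... to ...?" targets the recipient, so in the reply the focus falls on "Yusuf".
So "only" ranges over recipients; the rest (agent = Rosa, thing = the prototype, setting = in the attic) is presupposed.
Fact (2) keeps agent = Rosa, thing = the prototype, setting = in the attic but has recipient = Victor; that refutes the reply.
(Fact (4) would refute a reading with focus on the setting — but that is not what the question asks.)

2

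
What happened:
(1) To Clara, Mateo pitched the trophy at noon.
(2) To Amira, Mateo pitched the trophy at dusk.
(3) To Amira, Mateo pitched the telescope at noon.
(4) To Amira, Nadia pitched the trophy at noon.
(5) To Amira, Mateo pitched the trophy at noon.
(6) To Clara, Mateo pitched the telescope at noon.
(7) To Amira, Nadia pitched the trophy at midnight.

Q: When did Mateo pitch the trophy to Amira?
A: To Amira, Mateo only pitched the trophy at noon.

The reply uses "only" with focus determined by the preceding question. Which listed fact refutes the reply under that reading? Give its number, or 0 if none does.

Answering "When did ...?" puts focus on the setting — here, "at noon".
So "only" ranges over settings; the rest (same agent, thing, recipient (Mateo / the trophy / Amira)) is presupposed.
Fact (2) keeps same agent, thing, recipient (Mateo / the trophy / Amira) but has setting = at dusk; that refutes the reply.
(Fact (3) would refute a reading with focus on the thing — but that is not what the question asks.)

2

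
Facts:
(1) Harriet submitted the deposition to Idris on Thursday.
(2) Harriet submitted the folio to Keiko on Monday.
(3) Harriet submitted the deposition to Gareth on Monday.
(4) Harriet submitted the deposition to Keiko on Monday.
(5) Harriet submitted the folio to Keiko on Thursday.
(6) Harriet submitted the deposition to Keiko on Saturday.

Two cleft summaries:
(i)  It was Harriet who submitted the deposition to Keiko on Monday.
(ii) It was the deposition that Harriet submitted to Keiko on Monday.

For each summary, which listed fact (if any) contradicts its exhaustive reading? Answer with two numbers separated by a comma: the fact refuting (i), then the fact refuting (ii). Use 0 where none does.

0, 2

(i): focus "Harriet". No fact shares same thing, recipient, setting (the deposition / Keiko / on Monday) with a different agent. 0.
(ii): focus "the deposition". Looking for same agent, recipient, setting (Harriet / Keiko / on Monday) with some other thing — fact (2) has the folio there. Refuted.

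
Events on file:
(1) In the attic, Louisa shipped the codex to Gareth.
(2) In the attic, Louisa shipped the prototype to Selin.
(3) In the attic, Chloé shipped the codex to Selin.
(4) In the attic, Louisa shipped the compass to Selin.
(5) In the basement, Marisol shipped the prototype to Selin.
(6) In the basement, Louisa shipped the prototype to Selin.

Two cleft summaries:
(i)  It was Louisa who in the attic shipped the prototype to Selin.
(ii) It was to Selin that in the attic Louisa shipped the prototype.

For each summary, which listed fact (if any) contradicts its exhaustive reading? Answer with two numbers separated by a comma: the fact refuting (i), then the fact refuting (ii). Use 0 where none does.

(i): focus "Louisa". No fact shares the prototype as thing and Selin as recipient and in the attic as setting with a different agent. 0.
(ii): focus "Selin". No fact shares Louisa as agent and the prototype as thing and in the attic as setting with a different recipient. 0.

0, 0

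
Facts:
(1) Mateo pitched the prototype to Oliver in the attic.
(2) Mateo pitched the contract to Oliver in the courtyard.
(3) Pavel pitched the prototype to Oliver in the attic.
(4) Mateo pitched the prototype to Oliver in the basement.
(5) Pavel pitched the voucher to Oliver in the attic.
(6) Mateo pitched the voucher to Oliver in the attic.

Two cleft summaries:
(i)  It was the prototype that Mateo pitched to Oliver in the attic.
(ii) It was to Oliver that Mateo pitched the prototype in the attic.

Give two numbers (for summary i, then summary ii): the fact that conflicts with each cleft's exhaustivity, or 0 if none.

6, 0

Summary (i) focuses "the prototype" (the thing); background Mateo as agent and Oliver as recipient and in the attic as setting. Fact (6) matches that background with thing = the voucher — refutes (i).
Summary (ii) focuses "Oliver" (the recipient); background Mateo as agent and the prototype as thing and in the attic as setting. No fact matches that background with a different recipient, so 0.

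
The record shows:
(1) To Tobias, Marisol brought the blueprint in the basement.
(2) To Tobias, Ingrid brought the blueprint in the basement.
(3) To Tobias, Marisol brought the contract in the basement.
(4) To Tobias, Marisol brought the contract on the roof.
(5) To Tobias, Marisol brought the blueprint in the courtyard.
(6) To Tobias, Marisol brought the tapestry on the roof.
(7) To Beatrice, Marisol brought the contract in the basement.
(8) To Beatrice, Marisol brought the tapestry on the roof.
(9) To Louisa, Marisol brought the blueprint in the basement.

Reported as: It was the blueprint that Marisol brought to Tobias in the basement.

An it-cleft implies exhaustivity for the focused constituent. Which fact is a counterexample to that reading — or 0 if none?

Focus of the cleft: "the blueprint" (the thing). Presupposed background: same agent, recipient, setting (Marisol / Tobias / in the basement).
Exhaustivity: the blueprint is the only thing satisfying that background.
Fact (3) shares the background but with thing = the contract; exhaustivity is violated.

3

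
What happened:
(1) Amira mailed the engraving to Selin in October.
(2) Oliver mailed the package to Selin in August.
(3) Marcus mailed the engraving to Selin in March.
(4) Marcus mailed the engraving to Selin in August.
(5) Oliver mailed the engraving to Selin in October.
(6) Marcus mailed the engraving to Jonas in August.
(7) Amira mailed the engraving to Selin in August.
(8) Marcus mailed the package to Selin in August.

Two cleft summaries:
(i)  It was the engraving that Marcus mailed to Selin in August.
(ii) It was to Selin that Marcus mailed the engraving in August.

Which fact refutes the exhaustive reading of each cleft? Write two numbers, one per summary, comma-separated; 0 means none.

8, 6

(i): focus "the engraving". Looking for same agent, recipient, setting (Marcus / Selin / in August) with some other thing — fact (8) has the package there. Refuted.
(ii): focus "Selin". Looking for same agent, thing, setting (Marcus / the engraving / in August) with some other recipient — fact (6) has Jonas there. Refuted.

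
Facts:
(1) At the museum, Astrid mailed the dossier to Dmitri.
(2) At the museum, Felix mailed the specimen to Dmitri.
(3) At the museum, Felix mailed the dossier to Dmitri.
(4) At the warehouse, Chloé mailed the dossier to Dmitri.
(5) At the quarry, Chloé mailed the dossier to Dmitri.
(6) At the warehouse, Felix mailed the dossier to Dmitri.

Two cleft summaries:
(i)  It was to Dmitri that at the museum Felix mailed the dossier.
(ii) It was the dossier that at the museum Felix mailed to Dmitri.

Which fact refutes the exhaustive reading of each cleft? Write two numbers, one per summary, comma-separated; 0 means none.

0, 2

Summary (i) focuses "Dmitri" (the recipient); background agent = Felix, thing = the dossier, setting = at the museum. No fact matches that background with a different recipient, so 0.
Summary (ii) focuses "the dossier" (the thing); background agent = Felix, recipient = Dmitri, setting = at the museum. Fact (2) matches that background with thing = the specimen — refutes (ii).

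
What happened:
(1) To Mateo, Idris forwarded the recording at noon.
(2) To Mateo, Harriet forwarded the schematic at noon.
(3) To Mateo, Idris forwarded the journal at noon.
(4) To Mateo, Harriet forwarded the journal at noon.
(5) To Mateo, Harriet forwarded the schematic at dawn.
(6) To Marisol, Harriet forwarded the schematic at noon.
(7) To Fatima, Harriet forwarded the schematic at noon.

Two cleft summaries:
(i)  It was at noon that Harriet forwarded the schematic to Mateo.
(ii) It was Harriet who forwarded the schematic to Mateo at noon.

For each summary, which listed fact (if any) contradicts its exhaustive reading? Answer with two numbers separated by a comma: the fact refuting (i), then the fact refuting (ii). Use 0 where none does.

5, 0

(i): focus "at noon". Looking for agent = Harriet, thing = the schematic, recipient = Mateo with some other setting — fact (5) has at dawn there. Refuted.
(ii): focus "Harriet". No fact shares thing = the schematic, recipient = Mateo, setting = at noon with a different agent. 0.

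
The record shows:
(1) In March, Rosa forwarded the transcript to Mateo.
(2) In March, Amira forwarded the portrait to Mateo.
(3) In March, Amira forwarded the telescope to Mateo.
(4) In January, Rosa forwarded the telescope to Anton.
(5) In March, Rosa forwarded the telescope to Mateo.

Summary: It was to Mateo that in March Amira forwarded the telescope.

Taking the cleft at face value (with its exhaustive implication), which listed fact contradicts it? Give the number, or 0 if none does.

0

Focus of the cleft: "Mateo" (the recipient). Presupposed background: agent = Amira, thing = the telescope, setting = in March.
The exhaustive reading says no other recipient fits that background.
Every other fact differs from the presupposition on some backgrounded slot, so none challenges the exhaustivity.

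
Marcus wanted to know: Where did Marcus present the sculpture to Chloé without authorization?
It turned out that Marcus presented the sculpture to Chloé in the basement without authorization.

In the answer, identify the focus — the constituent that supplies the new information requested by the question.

in the basement

The wh-word "where" asks about the location.
In the answer, "Marcus", "the sculpture", "to Chloé" and "without authorization" are given — repeated from the question.
The constituent filling the location gap is "in the basement"; that is the focus and would carry nuclear stress.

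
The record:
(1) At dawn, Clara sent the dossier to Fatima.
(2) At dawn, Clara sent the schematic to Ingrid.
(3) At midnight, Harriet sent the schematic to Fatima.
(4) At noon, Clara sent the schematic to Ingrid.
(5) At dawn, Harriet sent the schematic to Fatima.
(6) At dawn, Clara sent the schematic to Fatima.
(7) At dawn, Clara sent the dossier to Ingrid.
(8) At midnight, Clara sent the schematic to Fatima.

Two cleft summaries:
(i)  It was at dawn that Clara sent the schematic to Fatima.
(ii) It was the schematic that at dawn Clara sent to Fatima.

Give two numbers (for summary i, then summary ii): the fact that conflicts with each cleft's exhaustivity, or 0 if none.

8, 1

Summary (i) focuses "at dawn" (the setting); background same agent, thing, recipient (Clara / the schematic / Fatima). Fact (8) matches that background with setting = at midnight — refutes (i).
Summary (ii) focuses "the schematic" (the thing); background same agent, recipient, setting (Clara / Fatima / at dawn). Fact (1) matches that background with thing = the dossier — refutes (ii).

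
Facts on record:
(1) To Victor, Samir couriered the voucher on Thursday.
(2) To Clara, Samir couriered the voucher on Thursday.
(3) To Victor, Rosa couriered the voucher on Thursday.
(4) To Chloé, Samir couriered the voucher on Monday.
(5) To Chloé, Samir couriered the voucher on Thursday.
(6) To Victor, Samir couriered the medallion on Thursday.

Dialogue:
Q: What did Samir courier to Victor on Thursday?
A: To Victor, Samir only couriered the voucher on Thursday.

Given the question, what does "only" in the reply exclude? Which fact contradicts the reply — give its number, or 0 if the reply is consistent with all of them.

The question "What did ...?" targets the thing, so in the reply the focus falls on "the voucher".
So "only" ranges over things; the rest (agent = Samir, recipient = Victor, setting = on Thursday) is presupposed.
Fact (6) keeps agent = Samir, recipient = Victor, setting = on Thursday but has thing = the medallion; that refutes the reply.
(Fact (2) would refute a reading with focus on the recipient — but that is not what the question asks.)

6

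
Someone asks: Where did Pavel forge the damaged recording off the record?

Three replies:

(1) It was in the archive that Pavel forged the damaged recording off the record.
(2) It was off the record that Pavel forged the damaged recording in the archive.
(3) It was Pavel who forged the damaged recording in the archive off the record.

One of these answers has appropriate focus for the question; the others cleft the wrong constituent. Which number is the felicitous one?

The question word "where" targets the location.
Option (1) clefts "in the archive" — that matches what the question asks about.
Option (2) clefts "off the record" — the manner, not what was asked.
Option (3) clefts "Pavel" — the subject (agent), not what was asked.
So the congruent reply is (1).

1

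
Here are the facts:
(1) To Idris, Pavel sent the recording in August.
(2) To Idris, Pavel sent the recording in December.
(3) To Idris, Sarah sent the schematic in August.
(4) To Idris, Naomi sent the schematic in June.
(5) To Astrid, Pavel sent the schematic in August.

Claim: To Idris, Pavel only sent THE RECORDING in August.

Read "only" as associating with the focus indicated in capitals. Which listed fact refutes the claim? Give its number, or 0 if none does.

0

The capitals mark "the recording" as focus. So "only" rules out other things, with the rest (agent = Pavel, recipient = Idris, setting = in August) as background.
Every other fact changes something in the background, not just the thing. Nothing refutes the claim.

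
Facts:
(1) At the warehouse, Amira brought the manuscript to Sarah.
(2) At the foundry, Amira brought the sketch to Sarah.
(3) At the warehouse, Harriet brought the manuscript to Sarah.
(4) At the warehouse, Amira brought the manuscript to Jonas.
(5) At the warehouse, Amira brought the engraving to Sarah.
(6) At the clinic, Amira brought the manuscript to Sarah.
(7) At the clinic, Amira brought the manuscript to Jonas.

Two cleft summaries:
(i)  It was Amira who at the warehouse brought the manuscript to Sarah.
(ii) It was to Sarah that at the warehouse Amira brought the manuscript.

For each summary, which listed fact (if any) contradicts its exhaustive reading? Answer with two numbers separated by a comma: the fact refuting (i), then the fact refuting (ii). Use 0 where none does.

Summary (i) focuses "Amira" (the agent); background thing = the manuscript, recipient = Sarah, setting = at the warehouse. Fact (3) matches that background with agent = Harriet — refutes (i).
Summary (ii) focuses "Sarah" (the recipient); background agent = Amira, thing = the manuscript, setting = at the warehouse. Fact (4) matches that background with recipient = Jonas — refutes (ii).

3, 4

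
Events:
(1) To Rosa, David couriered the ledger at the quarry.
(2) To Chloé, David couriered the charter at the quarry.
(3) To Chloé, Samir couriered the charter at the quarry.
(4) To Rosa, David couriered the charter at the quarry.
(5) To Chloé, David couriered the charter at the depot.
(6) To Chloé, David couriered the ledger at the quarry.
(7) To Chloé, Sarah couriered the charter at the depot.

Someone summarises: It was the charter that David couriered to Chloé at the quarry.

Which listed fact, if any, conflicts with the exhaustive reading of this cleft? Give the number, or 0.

The cleft puts "the charter" in focus and presupposes the open proposition with David as agent and Chloé as recipient and at the quarry as setting.
Exhaustivity: the charter is the only thing satisfying that background.
Fact (6) shares the background but with thing = the ledger; exhaustivity is violated.

6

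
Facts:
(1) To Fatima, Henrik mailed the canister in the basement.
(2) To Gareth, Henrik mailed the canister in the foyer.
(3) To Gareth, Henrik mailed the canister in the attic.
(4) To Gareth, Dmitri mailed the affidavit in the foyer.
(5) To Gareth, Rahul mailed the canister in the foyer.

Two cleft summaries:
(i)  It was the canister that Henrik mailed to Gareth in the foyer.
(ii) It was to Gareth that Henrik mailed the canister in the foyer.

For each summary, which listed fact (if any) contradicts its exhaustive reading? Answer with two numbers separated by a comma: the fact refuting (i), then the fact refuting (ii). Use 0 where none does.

Summary (i) focuses "the canister" (the thing); background same agent, recipient, setting (Henrik / Gareth / in the foyer). No fact matches that background with a different thing, so 0.
Summary (ii) focuses "Gareth" (the recipient); background same agent, thing, setting (Henrik / the canister / in the foyer). No fact matches that background with a different recipient, so 0.

0, 0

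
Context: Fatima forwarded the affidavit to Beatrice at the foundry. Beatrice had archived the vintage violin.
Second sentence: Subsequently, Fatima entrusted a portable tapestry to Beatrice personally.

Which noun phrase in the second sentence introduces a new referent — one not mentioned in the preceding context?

a portable tapestry

"Fatima" and "Beatrice" in the second sentence are given — already mentioned in the context.
"a portable tapestry" has no antecedent in the context; it is discourse-new (the indefinite article also signals a new referent).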